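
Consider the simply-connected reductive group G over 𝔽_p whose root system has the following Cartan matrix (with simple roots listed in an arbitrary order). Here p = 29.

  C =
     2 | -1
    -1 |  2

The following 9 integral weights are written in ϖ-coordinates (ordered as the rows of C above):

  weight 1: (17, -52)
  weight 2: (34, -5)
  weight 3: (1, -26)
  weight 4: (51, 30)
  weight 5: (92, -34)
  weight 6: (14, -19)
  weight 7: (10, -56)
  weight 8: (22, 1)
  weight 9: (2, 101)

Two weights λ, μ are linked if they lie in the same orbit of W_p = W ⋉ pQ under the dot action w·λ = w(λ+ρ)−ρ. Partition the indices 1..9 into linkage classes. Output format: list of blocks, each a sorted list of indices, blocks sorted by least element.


Root system A_2: the 2×2 matrix C matches after relabeling.

λ_j+ρ reflected into Ā_29 (⟨·,θ^∨⟩≤29); 2-tuples as given:

  λ_1 → (7, 4);  λ_2 → (23, 2);  λ_3 → (23, 2);  λ_4 → (23, 2);  λ_5 → (23, 2);  λ_6 → (3, 15);  λ_7 → (3, 15);  λ_8 → (23, 2);  λ_9 → (3, 15)

3 distinct reps among the 9 weights ⇒ 3 W_29-linkage classes:

[[1], [2, 3, 4, 5, 8], [6, 7, 9]]


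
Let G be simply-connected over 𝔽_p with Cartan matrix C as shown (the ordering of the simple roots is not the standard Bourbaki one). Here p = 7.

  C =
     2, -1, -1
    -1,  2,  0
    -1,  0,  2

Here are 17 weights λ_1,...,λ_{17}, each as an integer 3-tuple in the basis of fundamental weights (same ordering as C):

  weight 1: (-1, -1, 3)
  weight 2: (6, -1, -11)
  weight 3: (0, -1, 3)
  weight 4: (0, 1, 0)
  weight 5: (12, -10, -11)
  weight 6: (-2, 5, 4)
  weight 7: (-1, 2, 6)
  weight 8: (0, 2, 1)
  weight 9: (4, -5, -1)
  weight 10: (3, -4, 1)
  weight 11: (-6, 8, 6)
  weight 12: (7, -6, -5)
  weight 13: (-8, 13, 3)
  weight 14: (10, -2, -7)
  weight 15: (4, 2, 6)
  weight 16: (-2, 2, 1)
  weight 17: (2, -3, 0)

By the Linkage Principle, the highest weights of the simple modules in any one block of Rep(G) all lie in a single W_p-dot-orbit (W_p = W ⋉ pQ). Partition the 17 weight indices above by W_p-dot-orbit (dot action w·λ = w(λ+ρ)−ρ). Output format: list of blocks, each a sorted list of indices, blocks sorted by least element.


Type A_3, rank 3, |W|=24; reorder rows/cols to standard.

Ā_7 reps of the 17 weights (A_3, coords as presented):

  [1] (0, 0, 4) · [2] (0, 0, 4) · [3] (1, 0, 4) · [4] (1, 2, 1) · [5] (1, 3, 2) · [6] (1, 2, 1) · [7] (0, 0, 4) · [8] (1, 3, 2) · [9] (1, 4, 0) · [10] (1, 3, 2) · [11] (3, 0, 2) · [12] (1, 3, 2) · [13] (0, 0, 4) · [14] (1, 3, 2) · [15] (1, 4, 0) · [16] (1, 2, 1) · [17] (1, 2, 1)

These 17 weights hit 6 W_7-dot-orbits; sizes (4, 1, 4, 5, 2, 1):

[[1, 2, 7, 13], [3], [4, 6, 16, 17], [5, 8, 10, 12, 14], [9, 15], [11]]


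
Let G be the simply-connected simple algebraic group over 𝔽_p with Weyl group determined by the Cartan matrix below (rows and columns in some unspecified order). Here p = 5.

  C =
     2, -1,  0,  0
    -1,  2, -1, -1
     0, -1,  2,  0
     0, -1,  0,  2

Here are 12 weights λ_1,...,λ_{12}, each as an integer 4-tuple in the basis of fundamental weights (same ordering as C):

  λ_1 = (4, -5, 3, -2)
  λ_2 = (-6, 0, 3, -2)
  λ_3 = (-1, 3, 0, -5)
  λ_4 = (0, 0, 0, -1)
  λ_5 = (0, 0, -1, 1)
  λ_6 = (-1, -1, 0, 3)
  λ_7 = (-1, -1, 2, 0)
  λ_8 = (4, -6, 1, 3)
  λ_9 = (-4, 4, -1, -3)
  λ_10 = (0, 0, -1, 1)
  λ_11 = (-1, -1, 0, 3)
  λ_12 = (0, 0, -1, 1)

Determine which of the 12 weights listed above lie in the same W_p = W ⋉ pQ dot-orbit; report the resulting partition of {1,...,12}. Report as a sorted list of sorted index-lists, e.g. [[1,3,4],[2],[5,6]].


Root system D_4: the 4×4 matrix C matches after relabeling.

λ_j+ρ reflected into Ā_5 (⟨·,θ^∨⟩≤5); 4-tuples as given:

  λ_1 → (0, 0, 1, 4);  λ_2 → (0, 0, 1, 4);  λ_3 → (0, 0, 1, 4);  λ_4 → (1, 1, 1, 0);  λ_5 → (1, 1, 0, 2);  λ_6 → (0, 0, 1, 4);  λ_7 → (0, 0, 3, 1);  λ_8 → (0, 0, 3, 1);  λ_9 → (3, 0, 0, 2);  λ_10 → (1, 1, 0, 2);  λ_11 → (0, 0, 1, 4);  λ_12 → (1, 1, 0, 2)

The 12 indices split into 5 linkage classes (same alcove rep ⇔ same W_5-dot-orbit):

[[1, 2, 3, 6, 11], [4], [5, 10, 12], [7, 8], [9]]


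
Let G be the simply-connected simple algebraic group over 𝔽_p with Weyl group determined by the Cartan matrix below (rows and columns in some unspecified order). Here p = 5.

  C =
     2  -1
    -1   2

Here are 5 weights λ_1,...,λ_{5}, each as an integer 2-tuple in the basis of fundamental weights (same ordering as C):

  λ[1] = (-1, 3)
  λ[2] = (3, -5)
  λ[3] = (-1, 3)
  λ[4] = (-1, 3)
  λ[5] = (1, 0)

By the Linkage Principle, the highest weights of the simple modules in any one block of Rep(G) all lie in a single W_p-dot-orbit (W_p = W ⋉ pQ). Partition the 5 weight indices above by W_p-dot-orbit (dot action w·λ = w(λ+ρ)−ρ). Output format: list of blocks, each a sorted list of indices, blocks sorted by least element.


Root system A_2: the 2×2 matrix C matches after relabeling.

Alcove-folded reps (p=5, 5 weights, presented ϖ-order):

  1: (0, 4)
  2: (0, 4)
  3: (0, 4)
  4: (0, 4)
  5: (2, 1)

These 5 weights hit 2 W_5-dot-orbits; sizes (4, 1):

[[1, 2, 3, 4], [5]]


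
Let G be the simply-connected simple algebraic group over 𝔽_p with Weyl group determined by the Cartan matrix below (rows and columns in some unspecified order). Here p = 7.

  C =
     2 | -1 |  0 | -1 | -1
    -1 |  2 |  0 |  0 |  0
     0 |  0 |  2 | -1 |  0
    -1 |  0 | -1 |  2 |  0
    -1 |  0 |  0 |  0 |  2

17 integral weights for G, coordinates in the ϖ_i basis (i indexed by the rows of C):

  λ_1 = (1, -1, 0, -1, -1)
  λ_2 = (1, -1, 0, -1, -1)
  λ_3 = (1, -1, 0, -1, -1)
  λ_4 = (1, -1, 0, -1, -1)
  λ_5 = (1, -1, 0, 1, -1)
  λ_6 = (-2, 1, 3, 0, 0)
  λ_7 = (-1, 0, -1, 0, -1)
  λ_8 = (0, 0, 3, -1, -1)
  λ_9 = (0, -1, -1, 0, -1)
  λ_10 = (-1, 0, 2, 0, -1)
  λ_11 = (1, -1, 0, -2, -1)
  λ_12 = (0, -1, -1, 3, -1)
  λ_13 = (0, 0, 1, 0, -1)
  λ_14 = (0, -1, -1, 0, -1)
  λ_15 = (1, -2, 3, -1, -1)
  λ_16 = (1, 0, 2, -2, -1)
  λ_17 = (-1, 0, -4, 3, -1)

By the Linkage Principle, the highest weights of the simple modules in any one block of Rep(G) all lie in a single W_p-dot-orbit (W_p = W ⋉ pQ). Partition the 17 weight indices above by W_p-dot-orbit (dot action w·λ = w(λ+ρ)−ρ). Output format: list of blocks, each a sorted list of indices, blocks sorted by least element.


Root system D_5: the 5×5 matrix C matches after relabeling.

Ā_7 reps of the 17 weights (D_5, coords as presented):

  [1] (2, 0, 1, 0, 0)
  [2] (2, 0, 1, 0, 0)
  [3] (2, 0, 1, 0, 0)
  [4] (2, 0, 1, 0, 0)
  [5] (2, 0, 1, 0, 0)
  [6] (1, 1, 4, 0, 0)
  [7] (0, 1, 0, 1, 0)
  [8] (1, 1, 4, 0, 0)
  [9] (1, 0, 0, 1, 0)
  [10] (0, 1, 3, 1, 0)
  [11] (1, 0, 0, 1, 0)
  [12] (1, 0, 0, 1, 0)
  [13] (1, 1, 2, 1, 0)
  [14] (1, 0, 0, 1, 0)
  [15] (1, 1, 4, 0, 0)
  [16] (1, 1, 2, 1, 0)
  [17] (0, 1, 3, 1, 0)

The 17 indices split into 6 linkage classes (same alcove rep ⇔ same W_7-dot-orbit):

[[1, 2, 3, 4, 5], [6, 8, 15], [7], [9, 11, 12, 14], [10, 17], [13, 16]]


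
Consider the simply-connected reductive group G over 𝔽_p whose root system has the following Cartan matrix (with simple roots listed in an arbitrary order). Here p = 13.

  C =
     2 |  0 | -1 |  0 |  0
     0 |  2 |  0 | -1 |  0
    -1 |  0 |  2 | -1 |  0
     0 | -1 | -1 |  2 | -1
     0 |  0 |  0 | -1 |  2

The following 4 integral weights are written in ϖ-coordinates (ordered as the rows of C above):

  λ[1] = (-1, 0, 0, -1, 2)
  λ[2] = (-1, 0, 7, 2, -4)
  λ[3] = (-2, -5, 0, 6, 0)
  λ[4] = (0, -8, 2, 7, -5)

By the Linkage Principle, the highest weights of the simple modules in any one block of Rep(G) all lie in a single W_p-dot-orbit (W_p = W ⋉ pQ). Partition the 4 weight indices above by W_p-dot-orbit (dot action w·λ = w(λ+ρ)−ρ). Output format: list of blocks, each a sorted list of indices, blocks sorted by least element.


Cartan matrix: type D_5 (|W|=1920); un-permuting the 5 rows.

Ā_13 reps of the 4 weights (D_5, coords as presented):

  1: (0, 1, 1, 0, 3) · 2: (0, 1, 1, 0, 3) · 3: (1, 4, 0, 3, 1) · 4: (1, 4, 0, 3, 1)

Linkage partition of the 4 weights (2 classes, p=13):

[[1, 2], [3, 4]]


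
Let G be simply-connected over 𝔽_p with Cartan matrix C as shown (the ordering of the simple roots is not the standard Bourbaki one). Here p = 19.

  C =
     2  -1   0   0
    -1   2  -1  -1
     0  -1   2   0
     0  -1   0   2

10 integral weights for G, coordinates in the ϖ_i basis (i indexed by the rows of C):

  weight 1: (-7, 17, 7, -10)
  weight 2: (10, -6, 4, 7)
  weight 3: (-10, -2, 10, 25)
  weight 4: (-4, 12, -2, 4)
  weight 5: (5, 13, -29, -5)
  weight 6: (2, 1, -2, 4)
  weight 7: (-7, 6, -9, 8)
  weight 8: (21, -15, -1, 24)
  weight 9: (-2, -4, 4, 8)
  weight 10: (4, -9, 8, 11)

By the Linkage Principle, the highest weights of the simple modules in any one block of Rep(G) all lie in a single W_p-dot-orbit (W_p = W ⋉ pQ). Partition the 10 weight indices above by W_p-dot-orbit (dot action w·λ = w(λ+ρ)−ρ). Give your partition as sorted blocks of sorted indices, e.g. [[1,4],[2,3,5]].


D_4 Cartan matrix, 4 simple roots permuted; ρ=(1,1,1,1).

Ā_19 reps of the 10 weights (D_4, coords as presented):

  λ_1 → (1, 6, 1, 2)
  λ_2 → (6, 5, 0, 3)
  λ_3 → (1, 6, 1, 2)
  λ_4 → (3, 1, 1, 5)
  λ_5 → (3, 1, 1, 5)
  λ_6 → (3, 1, 1, 5)
  λ_7 → (1, 6, 1, 2)
  λ_8 → (6, 5, 0, 3)
  λ_9 → (3, 1, 1, 5)
  λ_10 → (3, 5, 1, 4)

The 10 indices split into 4 linkage classes (same alcove rep ⇔ same W_19-dot-orbit):

[[1, 3, 7], [2, 8], [4, 5, 6, 9], [10]]


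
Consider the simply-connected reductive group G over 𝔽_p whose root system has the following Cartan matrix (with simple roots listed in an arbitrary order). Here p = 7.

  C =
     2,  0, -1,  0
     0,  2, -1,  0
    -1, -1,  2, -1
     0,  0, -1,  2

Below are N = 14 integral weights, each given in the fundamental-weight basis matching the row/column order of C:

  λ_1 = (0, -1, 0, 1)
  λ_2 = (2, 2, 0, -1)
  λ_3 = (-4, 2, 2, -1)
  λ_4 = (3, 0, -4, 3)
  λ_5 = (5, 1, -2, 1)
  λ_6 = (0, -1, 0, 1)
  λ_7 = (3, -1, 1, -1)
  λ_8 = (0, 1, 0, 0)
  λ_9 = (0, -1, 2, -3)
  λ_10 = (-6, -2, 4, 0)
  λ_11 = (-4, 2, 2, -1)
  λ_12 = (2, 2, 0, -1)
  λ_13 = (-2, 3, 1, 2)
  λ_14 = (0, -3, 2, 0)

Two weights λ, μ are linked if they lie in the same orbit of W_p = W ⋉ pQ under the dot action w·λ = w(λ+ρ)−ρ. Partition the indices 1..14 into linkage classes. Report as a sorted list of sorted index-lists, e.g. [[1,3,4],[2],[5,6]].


D_4 Cartan matrix, 4 simple roots permuted; ρ=(1,1,1,1).

λ_j+ρ reflected into Ā_7 (⟨·,θ^∨⟩≤7); 4-tuples as given:

  λ_1 → (1, 0, 1, 2)
  λ_2 → (3, 3, 0, 0)
  λ_3 → (3, 3, 0, 0)
  λ_4 → (1, 2, 1, 1)
  λ_5 → (4, 0, 1, 0)
  λ_6 → (1, 0, 1, 2)
  λ_7 → (4, 0, 1, 0)
  λ_8 → (1, 2, 1, 1)
  λ_9 → (1, 0, 1, 2)
  λ_10 → (4, 0, 1, 0)
  λ_11 → (3, 3, 0, 0)
  λ_12 → (3, 3, 0, 0)
  λ_13 → (1, 2, 1, 1)
  λ_14 → (1, 2, 1, 1)

The 14 indices split into 4 linkage classes (same alcove rep ⇔ same W_7-dot-orbit):

[[1, 6, 9], [2, 3, 11, 12], [4, 8, 13, 14], [5, 7, 10]]


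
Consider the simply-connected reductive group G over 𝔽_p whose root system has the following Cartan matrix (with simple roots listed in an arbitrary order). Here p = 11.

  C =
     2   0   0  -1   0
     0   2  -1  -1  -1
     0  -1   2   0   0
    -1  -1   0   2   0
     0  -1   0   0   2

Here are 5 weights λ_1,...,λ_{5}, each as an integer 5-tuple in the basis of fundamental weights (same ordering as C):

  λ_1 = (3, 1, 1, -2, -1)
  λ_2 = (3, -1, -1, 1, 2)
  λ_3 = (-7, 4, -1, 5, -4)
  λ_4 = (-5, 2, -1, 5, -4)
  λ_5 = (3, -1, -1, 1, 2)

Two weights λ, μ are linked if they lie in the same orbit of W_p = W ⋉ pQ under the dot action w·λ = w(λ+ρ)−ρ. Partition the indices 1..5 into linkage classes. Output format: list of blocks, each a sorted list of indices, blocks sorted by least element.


Cartan matrix: type D_5 (|W|=1920); un-permuting the 5 rows.

W_11-reps of the 5 weights in Ā_11 (same 5-coord order as C):

  λ_1 → (3, 1, 2, 1, 0) · λ_2 → (4, 0, 0, 2, 3) · λ_3 → (4, 0, 0, 2, 3) · λ_4 → (4, 0, 0, 2, 3) · λ_5 → (4, 0, 0, 2, 3)

The 5 indices split into 2 linkage classes (same alcove rep ⇔ same W_11-dot-orbit):

[[1], [2, 3, 4, 5]]


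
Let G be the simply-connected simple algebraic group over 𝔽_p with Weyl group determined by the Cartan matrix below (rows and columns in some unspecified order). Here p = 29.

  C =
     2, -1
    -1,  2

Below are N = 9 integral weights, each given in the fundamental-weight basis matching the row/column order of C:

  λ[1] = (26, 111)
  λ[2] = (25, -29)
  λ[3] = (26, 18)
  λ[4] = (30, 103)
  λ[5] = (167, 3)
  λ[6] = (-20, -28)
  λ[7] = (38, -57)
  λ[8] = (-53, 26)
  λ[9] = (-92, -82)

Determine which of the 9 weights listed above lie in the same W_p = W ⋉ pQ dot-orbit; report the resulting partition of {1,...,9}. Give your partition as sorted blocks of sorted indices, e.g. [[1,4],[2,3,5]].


Root system A_2: the 2×2 matrix C matches after relabeling.

Alcove-folded reps (p=29, 9 weights, presented ϖ-order):

  1: (4, 2);  2: (2, 26);  3: (10, 2);  4: (10, 2);  5: (4, 2);  6: (10, 2);  7: (10, 2);  8: (4, 2);  9: (4, 2)

These 9 weights hit 3 W_29-dot-orbits; sizes (4, 1, 4):

[[1, 5, 8, 9], [2], [3, 4, 6, 7]]


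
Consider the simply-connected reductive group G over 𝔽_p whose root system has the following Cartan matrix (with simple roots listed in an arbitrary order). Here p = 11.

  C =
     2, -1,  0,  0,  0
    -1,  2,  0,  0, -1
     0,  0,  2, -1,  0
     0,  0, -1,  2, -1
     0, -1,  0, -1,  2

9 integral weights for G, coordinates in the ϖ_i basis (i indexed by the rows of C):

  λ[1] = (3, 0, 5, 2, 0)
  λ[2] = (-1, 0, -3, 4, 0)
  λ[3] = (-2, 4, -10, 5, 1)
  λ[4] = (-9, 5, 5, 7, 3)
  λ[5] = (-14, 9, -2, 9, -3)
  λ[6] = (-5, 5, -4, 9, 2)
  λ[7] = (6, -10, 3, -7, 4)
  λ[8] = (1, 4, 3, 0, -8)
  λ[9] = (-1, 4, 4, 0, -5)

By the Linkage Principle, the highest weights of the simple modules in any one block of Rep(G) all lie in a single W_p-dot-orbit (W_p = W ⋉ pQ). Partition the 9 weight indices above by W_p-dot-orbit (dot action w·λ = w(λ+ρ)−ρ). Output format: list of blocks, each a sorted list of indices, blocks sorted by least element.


Type A_5, rank 5, |W|=720; reorder rows/cols to standard.

Ā_11 reps of the 9 weights (A_5, coords as presented):

  λ_1 → (0, 1, 2, 3, 1)
  λ_2 → (0, 1, 2, 3, 1)
  λ_3 → (1, 2, 4, 2, 1)
  λ_4 → (1, 2, 4, 2, 1)
  λ_5 → (1, 2, 4, 2, 1)
  λ_6 → (1, 2, 4, 2, 1)
  λ_7 → (1, 2, 4, 2, 1)
  λ_8 → (0, 1, 2, 3, 1)
  λ_9 → (0, 1, 2, 3, 1)

The 9 indices split into 2 linkage classes (same alcove rep ⇔ same W_11-dot-orbit):

[[1, 2, 8, 9], [3, 4, 5, 6, 7]]


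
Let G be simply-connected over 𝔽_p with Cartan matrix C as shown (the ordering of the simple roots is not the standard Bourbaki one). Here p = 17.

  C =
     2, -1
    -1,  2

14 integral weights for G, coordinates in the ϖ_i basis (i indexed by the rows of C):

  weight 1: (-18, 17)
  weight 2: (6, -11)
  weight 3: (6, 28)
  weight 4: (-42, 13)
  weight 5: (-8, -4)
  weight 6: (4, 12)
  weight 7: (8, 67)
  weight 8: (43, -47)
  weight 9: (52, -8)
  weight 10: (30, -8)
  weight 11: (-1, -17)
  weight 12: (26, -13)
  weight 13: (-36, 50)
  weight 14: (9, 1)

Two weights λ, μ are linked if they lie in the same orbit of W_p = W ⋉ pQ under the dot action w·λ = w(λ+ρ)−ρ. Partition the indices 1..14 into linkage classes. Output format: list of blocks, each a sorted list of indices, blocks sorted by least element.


A_2 Cartan matrix, 2 simple roots permuted; ρ=(1,1).

Alcove-folded reps (p=17, 14 weights, presented ϖ-order):

  λ_1 → (16, 0) · λ_2 → (3, 7) · λ_3 → (10, 2) · λ_4 → (3, 7) · λ_5 → (3, 7) · λ_6 → (4, 12) · λ_7 → (0, 8) · λ_8 → (5, 2) · λ_9 → (5, 2) · λ_10 → (3, 7) · λ_11 → (16, 0) · λ_12 → (5, 2) · λ_13 → (16, 0) · λ_14 → (10, 2)

Linkage partition of the 14 weights (6 classes, p=17):

[[1, 11, 13], [2, 4, 5, 10], [3, 14], [6], [7], [8, 9, 12]]


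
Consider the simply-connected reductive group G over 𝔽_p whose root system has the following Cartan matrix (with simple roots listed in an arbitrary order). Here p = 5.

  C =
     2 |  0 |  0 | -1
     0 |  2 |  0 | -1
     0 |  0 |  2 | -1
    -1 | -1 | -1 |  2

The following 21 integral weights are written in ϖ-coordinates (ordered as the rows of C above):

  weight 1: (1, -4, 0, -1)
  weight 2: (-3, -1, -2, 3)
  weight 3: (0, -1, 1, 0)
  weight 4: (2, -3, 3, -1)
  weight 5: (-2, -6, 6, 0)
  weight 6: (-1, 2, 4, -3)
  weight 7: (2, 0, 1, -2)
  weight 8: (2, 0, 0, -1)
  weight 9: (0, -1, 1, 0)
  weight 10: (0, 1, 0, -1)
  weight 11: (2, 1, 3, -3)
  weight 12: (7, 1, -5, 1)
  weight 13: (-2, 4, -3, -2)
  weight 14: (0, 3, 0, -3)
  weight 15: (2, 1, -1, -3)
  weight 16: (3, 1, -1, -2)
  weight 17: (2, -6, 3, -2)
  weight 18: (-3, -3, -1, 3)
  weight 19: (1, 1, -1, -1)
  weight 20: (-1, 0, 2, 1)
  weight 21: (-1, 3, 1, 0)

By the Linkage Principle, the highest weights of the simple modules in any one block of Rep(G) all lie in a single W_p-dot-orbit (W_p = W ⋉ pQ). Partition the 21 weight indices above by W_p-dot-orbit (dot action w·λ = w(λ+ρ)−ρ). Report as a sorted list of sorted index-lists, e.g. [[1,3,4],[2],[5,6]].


C ↔ D_4 under row/col permutation; |W(D_4)| = 192.

λ_j+ρ reflected into Ā_5 (⟨·,θ^∨⟩≤5); 4-tuples as given:

  λ_1 → (1, 0, 2, 0)
  λ_2 → (2, 0, 1, 1)
  λ_3 → (1, 0, 2, 1)
  λ_4 → (1, 0, 2, 0)
  λ_5 → (2, 2, 0, 0)
  λ_6 → (1, 0, 2, 1)
  λ_7 → (2, 0, 1, 1)
  λ_8 → (3, 1, 1, 0)
  λ_9 → (1, 0, 2, 1)
  λ_10 → (1, 2, 1, 0)
  λ_11 → (1, 0, 2, 0)
  λ_12 → (2, 2, 0, 0)
  λ_13 → (2, 0, 1, 1)
  λ_14 → (1, 2, 1, 0)
  λ_15 → (1, 0, 2, 0)
  λ_16 → (3, 1, 1, 0)
  λ_17 → (2, 0, 1, 1)
  λ_18 → (2, 2, 0, 0)
  λ_19 → (2, 2, 0, 0)
  λ_20 → (1, 0, 2, 0)
  λ_21 → (2, 2, 0, 0)

Partition of {1..21} into 6 W_5-dot-orbits:

[[1, 4, 11, 15, 20], [2, 7, 13, 17], [3, 6, 9], [5, 12, 18, 19, 21], [8, 16], [10, 14]]


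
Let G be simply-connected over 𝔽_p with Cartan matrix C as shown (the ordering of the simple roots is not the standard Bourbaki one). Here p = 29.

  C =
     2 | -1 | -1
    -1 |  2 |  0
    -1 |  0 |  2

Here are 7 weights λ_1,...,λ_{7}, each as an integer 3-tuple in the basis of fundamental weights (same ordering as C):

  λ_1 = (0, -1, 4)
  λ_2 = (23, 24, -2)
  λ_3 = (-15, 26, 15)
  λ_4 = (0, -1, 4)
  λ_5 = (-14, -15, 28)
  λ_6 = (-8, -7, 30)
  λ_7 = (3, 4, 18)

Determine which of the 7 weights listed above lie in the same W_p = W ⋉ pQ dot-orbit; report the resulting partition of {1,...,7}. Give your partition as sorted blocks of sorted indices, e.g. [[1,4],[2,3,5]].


Dynkin diagram of C (from the 4 off-diagonal −1 entries): A_3.

Alcove-folded reps (p=29, 7 weights, presented ϖ-order):

  [1] (1, 0, 5) · [2] (4, 5, 19) · [3] (14, 13, 2) · [4] (1, 0, 5) · [5] (14, 13, 2) · [6] (6, 5, 16) · [7] (4, 5, 19)

Linkage partition of the 7 weights (4 classes, p=29):

[[1, 4], [2, 7], [3, 5], [6]]


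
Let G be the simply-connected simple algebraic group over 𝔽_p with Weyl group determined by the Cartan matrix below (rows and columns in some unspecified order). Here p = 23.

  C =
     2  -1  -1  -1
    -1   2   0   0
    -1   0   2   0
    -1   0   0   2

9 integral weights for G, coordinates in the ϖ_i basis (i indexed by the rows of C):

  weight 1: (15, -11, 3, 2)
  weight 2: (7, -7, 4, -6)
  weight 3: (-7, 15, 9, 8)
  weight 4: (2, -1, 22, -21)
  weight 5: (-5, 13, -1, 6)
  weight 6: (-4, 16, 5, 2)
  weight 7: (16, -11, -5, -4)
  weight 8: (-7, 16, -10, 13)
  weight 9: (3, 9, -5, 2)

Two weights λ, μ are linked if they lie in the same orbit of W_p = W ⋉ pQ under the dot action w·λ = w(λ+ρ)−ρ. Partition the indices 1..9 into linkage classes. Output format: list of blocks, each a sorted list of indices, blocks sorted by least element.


Root system D_4: the 4×4 matrix C matches after relabeling.

λ_j+ρ reflected into Ā_23 (⟨·,θ^∨⟩≤23); 4-tuples as given:

  λ_1+ρ ↦ (0, 10, 4, 3) · λ_2+ρ ↦ (3, 3, 2, 2) · λ_3+ρ ↦ (0, 10, 4, 3) · λ_4+ρ ↦ (3, 14, 3, 0) · λ_5+ρ ↦ (0, 10, 4, 3) · λ_6+ρ ↦ (3, 14, 3, 0) · λ_7+ρ ↦ (0, 10, 4, 3) · λ_8+ρ ↦ (6, 2, 6, 1) · λ_9+ρ ↦ (0, 10, 4, 3)

Linkage partition of the 9 weights (4 classes, p=23):

[[1, 3, 5, 7, 9], [2], [4, 6], [8]]


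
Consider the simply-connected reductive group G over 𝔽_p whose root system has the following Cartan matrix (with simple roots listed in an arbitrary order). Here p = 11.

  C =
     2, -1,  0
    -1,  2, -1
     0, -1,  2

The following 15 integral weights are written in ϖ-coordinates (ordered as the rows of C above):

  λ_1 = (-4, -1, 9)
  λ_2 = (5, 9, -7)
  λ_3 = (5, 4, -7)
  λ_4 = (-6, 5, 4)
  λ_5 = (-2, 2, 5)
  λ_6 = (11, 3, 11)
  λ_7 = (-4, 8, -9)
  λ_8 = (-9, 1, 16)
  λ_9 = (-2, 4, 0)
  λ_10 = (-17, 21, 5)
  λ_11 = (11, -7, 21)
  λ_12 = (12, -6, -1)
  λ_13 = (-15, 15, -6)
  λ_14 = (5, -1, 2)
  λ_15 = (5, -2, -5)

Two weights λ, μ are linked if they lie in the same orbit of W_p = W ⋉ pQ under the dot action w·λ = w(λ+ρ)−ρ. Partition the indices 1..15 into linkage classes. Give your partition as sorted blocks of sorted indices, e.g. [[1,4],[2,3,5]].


Root system A_3: the 3×3 matrix C matches after relabeling.

λ_j+ρ reflected into Ā_11 (⟨·,θ^∨⟩≤11); 3-tuples as given:

    λ_1+ρ ↦ (0, 3, 7)
    λ_2+ρ ↦ (1, 4, 1)
    λ_3+ρ ↦ (5, 1, 5)
    λ_4+ρ ↦ (5, 1, 5)
    λ_5+ρ ↦ (1, 2, 6)
    λ_6+ρ ↦ (1, 4, 1)
    λ_7+ρ ↦ (1, 2, 6)
    λ_8+ρ ↦ (6, 0, 3)
    λ_9+ρ ↦ (1, 4, 1)
    λ_10+ρ ↦ (5, 1, 5)
    λ_11+ρ ↦ (5, 1, 5)
    λ_12+ρ ↦ (6, 0, 3)
    λ_13+ρ ↦ (6, 0, 3)
    λ_14+ρ ↦ (6, 0, 3)
    λ_15+ρ ↦ (1, 4, 1)

Grouping the 15 weights by Ā_11-representative: 5 linkage classes.

[[1], [2, 6, 9, 15], [3, 4, 10, 11], [5, 7], [8, 12, 13, 14]]


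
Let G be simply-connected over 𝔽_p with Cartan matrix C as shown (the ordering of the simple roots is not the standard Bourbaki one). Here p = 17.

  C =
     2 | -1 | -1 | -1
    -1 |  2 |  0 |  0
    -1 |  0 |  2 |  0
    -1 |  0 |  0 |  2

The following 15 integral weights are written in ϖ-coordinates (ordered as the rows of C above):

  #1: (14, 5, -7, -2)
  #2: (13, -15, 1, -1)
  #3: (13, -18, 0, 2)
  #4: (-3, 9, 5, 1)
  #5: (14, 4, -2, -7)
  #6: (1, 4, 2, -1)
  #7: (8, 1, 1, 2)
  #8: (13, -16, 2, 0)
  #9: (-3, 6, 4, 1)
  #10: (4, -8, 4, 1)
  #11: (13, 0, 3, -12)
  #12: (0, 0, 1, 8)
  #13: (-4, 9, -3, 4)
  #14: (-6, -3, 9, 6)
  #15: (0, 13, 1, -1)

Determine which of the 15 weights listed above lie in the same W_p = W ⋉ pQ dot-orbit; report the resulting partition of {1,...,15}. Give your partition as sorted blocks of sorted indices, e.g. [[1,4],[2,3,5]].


Root system D_4: the 4×4 matrix C matches after relabeling.

Alcove-folded reps (p=17, 15 weights, presented ϖ-order):

  [1] (1, 2, 2, 3)
  [2] (0, 14, 2, 0)
  [3] (0, 14, 2, 0)
  [4] (2, 8, 4, 0)
  [5] (1, 2, 2, 3)
  [6] (2, 5, 3, 0)
  [7] (1, 2, 2, 3)
  [8] (0, 14, 2, 0)
  [9] (2, 5, 3, 0)
  [10] (2, 5, 3, 0)
  [11] (1, 1, 2, 9)
  [12] (1, 1, 2, 9)
  [13] (2, 5, 3, 0)
  [14] (2, 5, 3, 0)
  [15] (0, 14, 2, 0)

Partition of {1..15} into 5 W_17-dot-orbits:

[[1, 5, 7], [2, 3, 8, 15], [4], [6, 9, 10, 13, 14], [11, 12]]


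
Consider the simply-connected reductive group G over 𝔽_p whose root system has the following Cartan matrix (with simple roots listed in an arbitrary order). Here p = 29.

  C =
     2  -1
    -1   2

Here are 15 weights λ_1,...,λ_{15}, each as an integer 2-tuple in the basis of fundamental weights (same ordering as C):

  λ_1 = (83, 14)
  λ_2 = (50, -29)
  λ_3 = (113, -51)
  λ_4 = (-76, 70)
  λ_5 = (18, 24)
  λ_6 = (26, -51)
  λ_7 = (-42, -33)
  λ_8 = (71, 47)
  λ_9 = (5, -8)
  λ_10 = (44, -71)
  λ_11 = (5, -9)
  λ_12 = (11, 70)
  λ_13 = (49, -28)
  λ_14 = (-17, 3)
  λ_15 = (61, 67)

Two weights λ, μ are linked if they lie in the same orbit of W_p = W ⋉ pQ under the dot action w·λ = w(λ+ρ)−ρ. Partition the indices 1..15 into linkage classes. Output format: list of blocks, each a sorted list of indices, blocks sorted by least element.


Dynkin diagram of C (from the 2 off-diagonal −1 entries): A_2.

Alcove-folded reps (p=29, 15 weights, presented ϖ-order):

  λ_1 → (3, 12) · λ_2 → (1, 6) · λ_3 → (2, 6) · λ_4 → (4, 12) · λ_5 → (4, 10) · λ_6 → (2, 6) · λ_7 → (3, 12) · λ_8 → (4, 10) · λ_9 → (1, 6) · λ_10 → (4, 12) · λ_11 → (2, 6) · λ_12 → (4, 12) · λ_13 → (2, 6) · λ_14 → (4, 12) · λ_15 → (4, 10)

These 15 weights hit 5 W_29-dot-orbits; sizes (2, 2, 4, 4, 3):

[[1, 7], [2, 9], [3, 6, 11, 13], [4, 10, 12, 14], [5, 8, 15]]


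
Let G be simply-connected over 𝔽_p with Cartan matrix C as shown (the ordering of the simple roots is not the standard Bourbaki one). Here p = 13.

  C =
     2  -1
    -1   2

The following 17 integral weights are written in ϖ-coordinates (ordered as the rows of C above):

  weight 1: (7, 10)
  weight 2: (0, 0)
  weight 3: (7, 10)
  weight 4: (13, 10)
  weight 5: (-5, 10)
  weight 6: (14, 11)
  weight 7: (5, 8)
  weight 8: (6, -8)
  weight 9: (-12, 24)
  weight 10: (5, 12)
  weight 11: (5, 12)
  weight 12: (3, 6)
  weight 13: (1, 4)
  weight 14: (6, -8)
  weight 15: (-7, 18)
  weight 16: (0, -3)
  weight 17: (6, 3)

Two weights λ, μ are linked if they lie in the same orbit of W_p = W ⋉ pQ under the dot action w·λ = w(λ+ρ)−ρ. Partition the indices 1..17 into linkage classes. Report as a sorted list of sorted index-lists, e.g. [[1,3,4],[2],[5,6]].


C ↔ A_2 under row/col permutation; |W(A_2)| = 6.

Ā_13 reps of the 17 weights (A_2, coords as presented):

  λ_1 → (2, 5);  λ_2 → (1, 1);  λ_3 → (2, 5);  λ_4 → (1, 1);  λ_5 → (4, 7);  λ_6 → (1, 1);  λ_7 → (4, 7);  λ_8 → (0, 7);  λ_9 → (1, 1);  λ_10 → (0, 7);  λ_11 → (0, 7);  λ_12 → (4, 7);  λ_13 → (2, 5);  λ_14 → (0, 7);  λ_15 → (0, 7);  λ_16 → (1, 1);  λ_17 → (7, 4)

Linkage partition of the 17 weights (5 classes, p=13):

[[1, 3, 13], [2, 4, 6, 9, 16], [5, 7, 12], [8, 10, 11, 14, 15], [17]]


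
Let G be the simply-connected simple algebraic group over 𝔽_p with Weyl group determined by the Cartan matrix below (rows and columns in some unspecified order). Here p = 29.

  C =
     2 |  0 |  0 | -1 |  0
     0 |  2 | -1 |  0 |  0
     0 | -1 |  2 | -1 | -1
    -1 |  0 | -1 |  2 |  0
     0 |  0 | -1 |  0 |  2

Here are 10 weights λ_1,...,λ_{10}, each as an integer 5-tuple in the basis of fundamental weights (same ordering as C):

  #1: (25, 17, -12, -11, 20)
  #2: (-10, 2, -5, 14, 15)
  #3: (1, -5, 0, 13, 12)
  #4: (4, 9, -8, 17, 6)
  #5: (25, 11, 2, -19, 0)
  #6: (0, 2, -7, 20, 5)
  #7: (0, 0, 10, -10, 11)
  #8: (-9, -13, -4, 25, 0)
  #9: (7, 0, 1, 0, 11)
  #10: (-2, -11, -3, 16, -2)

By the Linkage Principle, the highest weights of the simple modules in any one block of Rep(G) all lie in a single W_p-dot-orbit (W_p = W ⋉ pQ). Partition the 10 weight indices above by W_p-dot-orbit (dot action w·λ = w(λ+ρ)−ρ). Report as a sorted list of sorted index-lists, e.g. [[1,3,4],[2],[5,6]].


Cartan matrix: type D_5 (|W|=1920); un-permuting the 5 rows.

W_29-reps of the 10 weights in Ā_29 (same 5-coord order as C):

    1: (1, 3, 3, 4, 0)
    2: (8, 1, 2, 1, 12)
    3: (1, 1, 2, 1, 10)
    4: (1, 3, 3, 4, 0)
    5: (8, 1, 2, 1, 12)
    6: (1, 3, 3, 4, 0)
    7: (8, 1, 2, 1, 12)
    8: (8, 1, 2, 1, 12)
    9: (8, 1, 2, 1, 12)
    10: (1, 1, 2, 1, 10)

Partition of {1..10} into 3 W_29-dot-orbits:

[[1, 4, 6], [2, 5, 7, 8, 9], [3, 10]]


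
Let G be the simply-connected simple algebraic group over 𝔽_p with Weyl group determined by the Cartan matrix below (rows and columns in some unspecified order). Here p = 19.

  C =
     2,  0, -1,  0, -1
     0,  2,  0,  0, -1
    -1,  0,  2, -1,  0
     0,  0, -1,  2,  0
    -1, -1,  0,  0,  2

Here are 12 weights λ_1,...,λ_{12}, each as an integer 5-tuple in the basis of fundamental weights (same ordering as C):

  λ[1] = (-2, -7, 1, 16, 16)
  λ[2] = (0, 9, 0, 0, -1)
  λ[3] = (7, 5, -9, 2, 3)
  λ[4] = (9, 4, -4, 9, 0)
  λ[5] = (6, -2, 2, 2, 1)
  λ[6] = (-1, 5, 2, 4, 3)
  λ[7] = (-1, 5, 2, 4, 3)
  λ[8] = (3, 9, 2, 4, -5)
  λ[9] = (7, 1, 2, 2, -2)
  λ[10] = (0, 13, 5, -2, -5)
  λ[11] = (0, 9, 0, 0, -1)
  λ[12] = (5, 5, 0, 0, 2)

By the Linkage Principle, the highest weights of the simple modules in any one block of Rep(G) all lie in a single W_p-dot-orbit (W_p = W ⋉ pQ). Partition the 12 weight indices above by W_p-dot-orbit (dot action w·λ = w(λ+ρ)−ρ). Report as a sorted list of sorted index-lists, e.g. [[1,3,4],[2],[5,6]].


Dynkin diagram of C (from the 8 off-diagonal −1 entries): A_5.

λ_j+ρ reflected into Ā_19 (⟨·,θ^∨⟩≤19); 5-tuples as given:

  [1] (1, 10, 1, 1, 0);  [2] (1, 10, 1, 1, 0);  [3] (0, 6, 3, 5, 4);  [4] (7, 1, 3, 3, 1);  [5] (7, 1, 3, 3, 1);  [6] (0, 6, 3, 5, 4);  [7] (0, 6, 3, 5, 4);  [8] (0, 6, 3, 5, 4);  [9] (7, 1, 3, 3, 1);  [10] (3, 10, 2, 1, 1);  [11] (1, 10, 1, 1, 0);  [12] (6, 6, 1, 1, 3)

Grouping the 12 weights by Ā_19-representative: 5 linkage classes.

[[1, 2, 11], [3, 6, 7, 8], [4, 5, 9], [10], [12]]


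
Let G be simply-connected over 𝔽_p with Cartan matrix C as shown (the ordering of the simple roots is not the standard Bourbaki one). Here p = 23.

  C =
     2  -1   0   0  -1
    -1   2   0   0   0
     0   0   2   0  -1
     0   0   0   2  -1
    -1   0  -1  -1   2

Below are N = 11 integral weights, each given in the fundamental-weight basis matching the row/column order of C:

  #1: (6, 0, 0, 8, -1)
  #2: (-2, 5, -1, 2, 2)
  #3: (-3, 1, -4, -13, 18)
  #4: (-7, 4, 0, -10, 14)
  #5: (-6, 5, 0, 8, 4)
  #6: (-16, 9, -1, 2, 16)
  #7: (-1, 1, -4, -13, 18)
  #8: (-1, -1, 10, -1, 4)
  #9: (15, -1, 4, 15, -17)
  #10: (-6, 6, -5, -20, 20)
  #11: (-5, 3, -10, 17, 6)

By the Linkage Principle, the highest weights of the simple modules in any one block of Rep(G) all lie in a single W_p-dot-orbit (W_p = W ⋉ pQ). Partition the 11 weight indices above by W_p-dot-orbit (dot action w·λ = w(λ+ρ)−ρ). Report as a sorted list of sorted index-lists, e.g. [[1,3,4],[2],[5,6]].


Type D_5, rank 5, |W|=1920; reorder rows/cols to standard.

λ_j+ρ reflected into Ā_23 (⟨·,θ^∨⟩≤23); 5-tuples as given:

  λ_1+ρ ↦ (5, 1, 1, 9, 0);  λ_2+ρ ↦ (1, 5, 0, 3, 2);  λ_3+ρ ↦ (2, 0, 3, 12, 2);  λ_4+ρ ↦ (5, 1, 1, 9, 0);  λ_5+ρ ↦ (5, 1, 1, 9, 0);  λ_6+ρ ↦ (1, 5, 0, 3, 2);  λ_7+ρ ↦ (2, 0, 3, 12, 2);  λ_8+ρ ↦ (0, 0, 11, 0, 5);  λ_9+ρ ↦ (0, 0, 11, 0, 5);  λ_10+ρ ↦ (2, 0, 3, 12, 2);  λ_11+ρ ↦ (2, 0, 3, 12, 2)

Grouping the 11 weights by Ā_23-representative: 4 linkage classes.

[[1, 4, 5], [2, 6], [3, 7, 10, 11], [8, 9]]


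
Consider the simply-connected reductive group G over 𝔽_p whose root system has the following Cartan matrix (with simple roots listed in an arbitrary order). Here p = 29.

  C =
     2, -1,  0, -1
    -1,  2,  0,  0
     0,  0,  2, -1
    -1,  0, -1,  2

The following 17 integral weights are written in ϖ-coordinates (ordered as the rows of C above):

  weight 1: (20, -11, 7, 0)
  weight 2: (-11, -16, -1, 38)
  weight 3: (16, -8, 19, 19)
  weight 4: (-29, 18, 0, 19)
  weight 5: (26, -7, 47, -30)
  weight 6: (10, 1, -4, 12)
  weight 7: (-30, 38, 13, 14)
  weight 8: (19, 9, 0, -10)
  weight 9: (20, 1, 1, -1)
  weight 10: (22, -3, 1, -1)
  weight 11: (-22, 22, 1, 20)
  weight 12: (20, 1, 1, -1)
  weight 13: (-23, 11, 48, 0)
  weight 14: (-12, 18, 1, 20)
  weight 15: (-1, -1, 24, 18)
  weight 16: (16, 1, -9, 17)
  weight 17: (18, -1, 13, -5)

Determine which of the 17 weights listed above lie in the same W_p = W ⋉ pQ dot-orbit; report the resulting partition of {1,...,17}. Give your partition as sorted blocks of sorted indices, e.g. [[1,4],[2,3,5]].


Dynkin diagram of C (from the 6 off-diagonal −1 entries): A_4.

Folding the 17 weights λ_j+ρ into Ā_29 (reps in the given 4-coord order):

  1: (11, 9, 7, 1) · 2: (15, 0, 10, 4) · 3: (11, 9, 7, 1) · 4: (11, 9, 7, 1) · 5: (11, 6, 0, 10) · 6: (11, 2, 3, 10) · 7: (15, 0, 10, 4) · 8: (11, 9, 7, 1) · 9: (21, 2, 2, 0) · 10: (21, 2, 2, 0) · 11: (21, 2, 2, 0) · 12: (21, 2, 2, 0) · 13: (11, 9, 7, 1) · 14: (11, 6, 0, 10) · 15: (15, 0, 10, 4) · 16: (11, 6, 0, 10) · 17: (15, 0, 10, 4)

The 17 indices split into 5 linkage classes (same alcove rep ⇔ same W_29-dot-orbit):

[[1, 3, 4, 8, 13], [2, 7, 15, 17], [5, 14, 16], [6], [9, 10, 11, 12]]


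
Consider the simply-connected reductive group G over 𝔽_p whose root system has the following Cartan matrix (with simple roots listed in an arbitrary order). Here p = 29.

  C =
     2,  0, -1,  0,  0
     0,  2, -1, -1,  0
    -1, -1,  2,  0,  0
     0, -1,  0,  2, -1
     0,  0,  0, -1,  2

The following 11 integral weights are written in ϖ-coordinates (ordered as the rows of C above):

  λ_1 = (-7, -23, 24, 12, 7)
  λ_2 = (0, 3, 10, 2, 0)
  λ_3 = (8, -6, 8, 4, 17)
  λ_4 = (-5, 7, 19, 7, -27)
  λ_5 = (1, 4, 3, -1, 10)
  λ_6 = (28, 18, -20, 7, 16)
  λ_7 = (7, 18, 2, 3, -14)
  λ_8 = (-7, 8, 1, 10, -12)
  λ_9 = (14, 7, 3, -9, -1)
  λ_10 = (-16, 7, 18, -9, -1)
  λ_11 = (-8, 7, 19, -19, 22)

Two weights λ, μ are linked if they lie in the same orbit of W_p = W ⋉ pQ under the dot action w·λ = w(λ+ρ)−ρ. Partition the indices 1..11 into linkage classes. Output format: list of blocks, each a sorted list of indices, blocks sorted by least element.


Root system A_5: the 5×5 matrix C matches after relabeling.

W_29-reps of the 11 weights in Ā_29 (same 5-coord order as C):

  [1] (3, 10, 3, 8, 1);  [2] (1, 4, 11, 3, 1);  [3] (2, 5, 4, 0, 11);  [4] (3, 10, 3, 8, 1);  [5] (2, 5, 4, 0, 11);  [6] (15, 0, 4, 0, 8);  [7] (3, 10, 3, 8, 1);  [8] (2, 5, 4, 0, 11);  [9] (15, 0, 4, 0, 8);  [10] (15, 0, 4, 0, 8);  [11] (3, 10, 3, 8, 1)

Grouping the 11 weights by Ā_29-representative: 4 linkage classes.

[[1, 4, 7, 11], [2], [3, 5, 8], [6, 9, 10]]


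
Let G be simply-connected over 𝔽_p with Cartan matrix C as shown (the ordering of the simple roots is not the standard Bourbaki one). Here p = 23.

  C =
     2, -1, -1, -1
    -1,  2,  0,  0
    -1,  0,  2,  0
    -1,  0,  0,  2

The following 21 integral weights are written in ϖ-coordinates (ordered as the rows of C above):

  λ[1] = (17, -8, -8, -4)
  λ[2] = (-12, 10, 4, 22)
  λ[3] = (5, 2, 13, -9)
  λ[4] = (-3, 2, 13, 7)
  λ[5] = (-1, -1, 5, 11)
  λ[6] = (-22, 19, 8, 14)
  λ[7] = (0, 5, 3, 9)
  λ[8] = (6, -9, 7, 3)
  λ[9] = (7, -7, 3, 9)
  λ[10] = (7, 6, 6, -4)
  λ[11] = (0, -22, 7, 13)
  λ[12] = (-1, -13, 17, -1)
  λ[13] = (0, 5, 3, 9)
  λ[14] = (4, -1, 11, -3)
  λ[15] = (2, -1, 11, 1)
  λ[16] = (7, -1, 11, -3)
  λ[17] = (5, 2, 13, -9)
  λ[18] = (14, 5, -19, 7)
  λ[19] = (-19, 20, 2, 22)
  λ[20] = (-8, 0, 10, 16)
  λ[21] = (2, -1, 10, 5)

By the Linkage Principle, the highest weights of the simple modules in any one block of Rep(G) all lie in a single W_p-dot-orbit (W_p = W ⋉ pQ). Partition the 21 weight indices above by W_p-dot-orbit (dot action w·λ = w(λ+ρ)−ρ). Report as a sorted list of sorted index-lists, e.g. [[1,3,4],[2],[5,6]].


Cartan matrix: type D_4 (|W|=192); un-permuting the 4 rows.

Alcove-folded reps (p=23, 21 weights, presented ϖ-order):

  1: (1, 7, 7, 3)
  2: (0, 0, 6, 12)
  3: (2, 1, 12, 6)
  4: (2, 1, 12, 6)
  5: (0, 0, 6, 12)
  6: (2, 1, 12, 6)
  7: (1, 6, 4, 10)
  8: (1, 7, 7, 3)
  9: (1, 6, 4, 10)
  10: (1, 7, 7, 3)
  11: (2, 1, 12, 6)
  12: (0, 0, 6, 12)
  13: (1, 6, 4, 10)
  14: (3, 0, 12, 2)
  15: (3, 0, 12, 2)
  16: (3, 0, 12, 2)
  17: (2, 1, 12, 6)
  18: (3, 0, 12, 2)
  19: (3, 0, 12, 2)
  20: (1, 6, 4, 10)
  21: (3, 0, 11, 6)

6 distinct reps among the 21 weights ⇒ 6 W_23-linkage classes:

[[1, 8, 10], [2, 5, 12], [3, 4, 6, 11, 17], [7, 9, 13, 20], [14, 15, 16, 18, 19], [21]]


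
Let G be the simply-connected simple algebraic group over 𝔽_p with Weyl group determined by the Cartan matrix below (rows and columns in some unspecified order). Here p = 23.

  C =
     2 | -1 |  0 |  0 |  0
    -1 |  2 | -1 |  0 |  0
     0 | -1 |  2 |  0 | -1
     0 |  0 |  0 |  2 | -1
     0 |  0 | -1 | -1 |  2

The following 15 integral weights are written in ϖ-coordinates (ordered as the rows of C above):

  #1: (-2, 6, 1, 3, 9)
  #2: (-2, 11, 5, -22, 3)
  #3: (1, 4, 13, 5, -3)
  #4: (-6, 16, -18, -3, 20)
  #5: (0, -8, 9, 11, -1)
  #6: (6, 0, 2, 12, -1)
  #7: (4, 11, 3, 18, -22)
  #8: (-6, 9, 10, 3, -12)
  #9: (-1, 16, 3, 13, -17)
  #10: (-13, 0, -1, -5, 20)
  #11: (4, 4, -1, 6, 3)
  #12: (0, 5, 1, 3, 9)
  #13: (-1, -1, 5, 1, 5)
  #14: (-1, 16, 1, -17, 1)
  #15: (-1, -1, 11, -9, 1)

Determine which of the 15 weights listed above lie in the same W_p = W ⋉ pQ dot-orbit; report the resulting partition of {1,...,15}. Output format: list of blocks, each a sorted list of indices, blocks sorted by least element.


Type A_5, rank 5, |W|=720; reorder rows/cols to standard.

Each λ_j+ρ reduced to Ā_23; 5-tuples below use C's row order:

  1: (1, 6, 2, 4, 10)
  2: (1, 0, 11, 4, 6)
  3: (0, 5, 12, 2, 2)
  4: (0, 5, 12, 2, 2)
  5: (6, 1, 3, 12, 0)
  6: (6, 1, 3, 12, 0)
  7: (0, 5, 12, 2, 2)
  8: (5, 5, 0, 7, 4)
  9: (0, 5, 12, 2, 2)
  10: (1, 0, 11, 4, 6)
  11: (5, 5, 0, 7, 4)
  12: (1, 6, 2, 4, 10)
  13: (0, 0, 6, 2, 6)
  14: (0, 5, 12, 2, 2)
  15: (0, 0, 6, 2, 6)

These 15 weights hit 6 W_23-dot-orbits; sizes (2, 2, 5, 2, 2, 2):

[[1, 12], [2, 10], [3, 4, 7, 9, 14], [5, 6], [8, 11], [13, 15]]


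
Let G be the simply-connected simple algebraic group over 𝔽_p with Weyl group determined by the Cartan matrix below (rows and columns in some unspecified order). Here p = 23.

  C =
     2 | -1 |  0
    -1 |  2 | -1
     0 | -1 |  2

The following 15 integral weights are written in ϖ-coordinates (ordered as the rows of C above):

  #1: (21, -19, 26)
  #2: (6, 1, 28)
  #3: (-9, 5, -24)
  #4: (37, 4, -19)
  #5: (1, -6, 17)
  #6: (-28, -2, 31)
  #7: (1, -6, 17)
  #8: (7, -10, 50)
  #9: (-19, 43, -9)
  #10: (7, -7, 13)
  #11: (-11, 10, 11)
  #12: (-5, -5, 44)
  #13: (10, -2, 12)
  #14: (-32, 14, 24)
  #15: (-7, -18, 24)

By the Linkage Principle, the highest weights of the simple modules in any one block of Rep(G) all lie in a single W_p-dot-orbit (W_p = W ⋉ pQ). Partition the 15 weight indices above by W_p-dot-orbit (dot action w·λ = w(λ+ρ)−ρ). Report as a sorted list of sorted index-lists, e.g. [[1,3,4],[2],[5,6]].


Root system A_3: the 3×3 matrix C matches after relabeling.

Ā_23 reps of the 15 weights (A_3, coords as presented):

  λ_1 → (4, 14, 1);  λ_2 → (2, 6, 8);  λ_3 → (15, 6, 0);  λ_4 → (3, 2, 13);  λ_5 → (3, 2, 13);  λ_6 → (4, 14, 1);  λ_7 → (3, 2, 13);  λ_8 → (4, 14, 1);  λ_9 → (3, 2, 13);  λ_10 → (2, 6, 8);  λ_11 → (10, 1, 12);  λ_12 → (4, 14, 1);  λ_13 → (10, 1, 12);  λ_14 → (2, 6, 8);  λ_15 → (15, 6, 0)

5 distinct reps among the 15 weights ⇒ 5 W_23-linkage classes:

[[1, 6, 8, 12], [2, 10, 14], [3, 15], [4, 5, 7, 9], [11, 13]]


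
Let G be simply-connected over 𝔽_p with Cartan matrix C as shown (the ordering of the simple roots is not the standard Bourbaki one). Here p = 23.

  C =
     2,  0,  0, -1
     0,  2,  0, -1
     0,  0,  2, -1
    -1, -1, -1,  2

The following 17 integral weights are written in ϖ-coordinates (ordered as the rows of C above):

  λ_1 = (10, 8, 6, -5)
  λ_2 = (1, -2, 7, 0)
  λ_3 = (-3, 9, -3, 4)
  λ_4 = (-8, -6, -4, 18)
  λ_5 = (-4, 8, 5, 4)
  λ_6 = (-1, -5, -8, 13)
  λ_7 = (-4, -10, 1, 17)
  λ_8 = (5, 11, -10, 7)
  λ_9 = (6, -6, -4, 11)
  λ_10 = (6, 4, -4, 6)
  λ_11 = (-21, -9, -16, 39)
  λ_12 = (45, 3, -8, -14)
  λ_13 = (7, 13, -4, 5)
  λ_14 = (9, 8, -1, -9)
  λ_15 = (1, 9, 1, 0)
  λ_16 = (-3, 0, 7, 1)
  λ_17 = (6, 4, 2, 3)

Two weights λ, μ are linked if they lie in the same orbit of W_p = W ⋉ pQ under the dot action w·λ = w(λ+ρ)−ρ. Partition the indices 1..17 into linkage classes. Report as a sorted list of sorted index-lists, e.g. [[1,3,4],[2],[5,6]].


C ↔ D_4 under row/col permutation; |W(D_4)| = 192.

Folding the 17 weights λ_j+ρ into Ā_23 (reps in the given 4-coord order):

  [1] (7, 5, 3, 4) · [2] (2, 1, 8, 0) · [3] (2, 10, 2, 1) · [4] (7, 5, 3, 4) · [5] (3, 9, 6, 2) · [6] (0, 4, 7, 3) · [7] (3, 9, 2, 3) · [8] (3, 9, 6, 2) · [9] (7, 5, 3, 4) · [10] (7, 5, 3, 4) · [11] (3, 9, 2, 3) · [12] (0, 4, 7, 3) · [13] (3, 9, 2, 3) · [14] (2, 1, 8, 0) · [15] (2, 10, 2, 1) · [16] (2, 1, 8, 0) · [17] (7, 5, 3, 4)

These 17 weights hit 6 W_23-dot-orbits; sizes (5, 3, 2, 2, 2, 3):

[[1, 4, 9, 10, 17], [2, 14, 16], [3, 15], [5, 8], [6, 12], [7, 11, 13]]
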